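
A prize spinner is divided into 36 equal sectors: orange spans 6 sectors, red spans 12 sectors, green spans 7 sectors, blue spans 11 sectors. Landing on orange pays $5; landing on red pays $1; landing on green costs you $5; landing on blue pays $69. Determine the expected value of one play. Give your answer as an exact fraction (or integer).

E[payout] = (6/36)·5 + (12/36)·1 + (7/36)·(-5) + (11/36)·69 = 383/18

383/18 dollars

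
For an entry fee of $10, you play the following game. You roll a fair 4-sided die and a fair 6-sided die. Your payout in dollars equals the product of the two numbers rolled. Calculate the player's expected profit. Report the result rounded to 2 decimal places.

-$1.25

Distribution of the product of the two numbers rolled: 1 w.p. 1/24, 2 w.p. 1/12, 3 w.p. 1/12, 4 w.p. 1/8, 5 w.p. 1/24, 6 w.p. 1/8, …
E[payout] = (1/24)·1 + (1/12)·2 + (1/12)·3 + (1/8)·4 + (1/24)·5 + (1/8)·6 + (1/12)·8 + (1/24)·9 + (1/24)·10 + (1/8)·12 + (1/24)·15 + (1/24)·16 + (1/24)·18 + (1/24)·20 + (1/24)·24 = 35/4
Expected profit = 35/4 − 10 = -5/4 ≈ -$1.25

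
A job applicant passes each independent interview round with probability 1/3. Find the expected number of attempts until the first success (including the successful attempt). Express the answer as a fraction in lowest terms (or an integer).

3

For a geometric distribution, E[trials] = 1/p = 1/(1/3) = 3.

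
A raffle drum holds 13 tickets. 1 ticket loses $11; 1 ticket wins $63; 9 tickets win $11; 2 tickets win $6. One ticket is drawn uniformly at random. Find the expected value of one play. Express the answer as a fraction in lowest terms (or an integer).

163/13 dollars

E[payout] = (1/13)·(-11) + (1/13)·63 + (9/13)·11 + (2/13)·6 = 163/13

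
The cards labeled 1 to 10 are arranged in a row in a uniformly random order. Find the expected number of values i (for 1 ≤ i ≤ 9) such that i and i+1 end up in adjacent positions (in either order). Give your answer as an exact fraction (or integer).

9/5

For each i ∈ {1,…,9}, let Xᵢ = 1 if i and i+1 are adjacent. P(Xᵢ=1) = 2·(10−1)!/10! = 2/10.
By linearity, E[ΣXᵢ] = (9)·(2/10) = 9/5.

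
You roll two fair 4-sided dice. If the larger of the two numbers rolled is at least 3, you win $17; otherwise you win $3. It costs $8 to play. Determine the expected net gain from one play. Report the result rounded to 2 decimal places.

E[payout] = (1/4)·3 + (3/4)·17 = 27/2
Expected profit = 27/2 − 8 = 11/2 ≈ $5.50

$5.50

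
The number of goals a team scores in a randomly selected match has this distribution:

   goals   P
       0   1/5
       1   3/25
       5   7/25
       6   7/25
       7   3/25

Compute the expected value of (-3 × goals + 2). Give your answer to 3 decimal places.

E[-3x+2] = (1/5)·2 + (3/25)·(-1) + (7/25)·(-13) + (7/25)·(-16) + (3/25)·(-19)
     = -253/25 ≈ -10.120

-10.120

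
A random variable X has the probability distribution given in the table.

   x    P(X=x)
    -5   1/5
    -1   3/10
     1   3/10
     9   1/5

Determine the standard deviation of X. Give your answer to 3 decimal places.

4.600

E[X] = 4/5, E[X²] = 109/5
Var(X) = E[X²] − (E[X])² = 109/5 − 16/25 = 529/25
SD(X) = √(529/25) ≈ 4.600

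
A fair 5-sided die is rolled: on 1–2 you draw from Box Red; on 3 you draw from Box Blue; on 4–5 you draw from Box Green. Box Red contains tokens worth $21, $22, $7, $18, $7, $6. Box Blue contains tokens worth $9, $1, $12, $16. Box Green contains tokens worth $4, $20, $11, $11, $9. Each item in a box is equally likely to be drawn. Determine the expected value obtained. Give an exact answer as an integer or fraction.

E[X | Box Red] = (21 + 22 + 7 + 18 + 7 + 6)/6 = 27/2
E[X | Box Blue] = (9 + 1 + 12 + 16)/4 = 19/2
E[X | Box Green] = (4 + 20 + 11 + 11 + 9)/5 = 11
E[X] = (2/5)·27/2 + (1/5)·19/2 + (2/5)·11 = 117/10

117/10 dollars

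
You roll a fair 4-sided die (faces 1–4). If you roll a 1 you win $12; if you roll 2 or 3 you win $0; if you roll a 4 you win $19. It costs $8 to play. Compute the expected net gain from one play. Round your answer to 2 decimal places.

E[payout] = (1/2)·0 + (1/4)·12 + (1/4)·19 = 31/4
Expected profit = 31/4 − 8 = -1/4 ≈ -$0.25

-$0.25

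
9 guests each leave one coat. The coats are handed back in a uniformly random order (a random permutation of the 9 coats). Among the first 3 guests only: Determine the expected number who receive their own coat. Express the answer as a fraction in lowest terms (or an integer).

1/3

Let Xᵢ = 1 if person i gets their own coat. For each i, P(Xᵢ=1) = 1/9.
By linearity of expectation, E[X₁+…+X_3] = 3·(1/9) = 1/3.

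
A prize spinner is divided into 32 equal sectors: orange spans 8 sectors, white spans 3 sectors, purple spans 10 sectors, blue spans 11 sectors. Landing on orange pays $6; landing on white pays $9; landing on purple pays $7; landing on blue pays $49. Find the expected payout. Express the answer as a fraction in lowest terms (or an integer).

E[payout] = (8/32)·6 + (3/32)·9 + (10/32)·7 + (11/32)·49 = 171/8

171/8 dollars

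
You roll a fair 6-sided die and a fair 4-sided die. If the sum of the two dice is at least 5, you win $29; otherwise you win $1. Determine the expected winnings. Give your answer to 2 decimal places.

E[payout] = (1/4)·1 + (3/4)·29 = 22
≈ $22.00

$22.00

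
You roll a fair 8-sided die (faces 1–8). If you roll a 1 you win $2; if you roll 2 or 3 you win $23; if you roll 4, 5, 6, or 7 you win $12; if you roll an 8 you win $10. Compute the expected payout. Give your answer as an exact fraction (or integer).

53/4 dollars

E[payout] = (1/8)·2 + (1/8)·10 + (1/2)·12 + (1/4)·23 = 53/4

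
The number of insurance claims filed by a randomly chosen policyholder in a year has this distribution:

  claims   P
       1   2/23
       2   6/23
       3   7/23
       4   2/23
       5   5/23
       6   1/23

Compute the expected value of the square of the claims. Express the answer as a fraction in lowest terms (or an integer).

E[X²] = (2/23)·1 + (6/23)·4 + (7/23)·9 + (2/23)·16 + (5/23)·25 + (1/23)·36
     = 282/23

282/23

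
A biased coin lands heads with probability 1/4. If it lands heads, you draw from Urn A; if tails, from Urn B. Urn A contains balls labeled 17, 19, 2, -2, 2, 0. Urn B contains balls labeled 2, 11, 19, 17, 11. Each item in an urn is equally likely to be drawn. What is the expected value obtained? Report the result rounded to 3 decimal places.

E[X | Urn A] = (17 + 19 + 2 − 2 + 2 + 0)/6 = 19/3
E[X | Urn B] = (2 + 11 + 19 + 17 + 11)/5 = 12
E[X] = (1/4)·19/3 + (3/4)·12 = 127/12 ≈ 10.583

10.583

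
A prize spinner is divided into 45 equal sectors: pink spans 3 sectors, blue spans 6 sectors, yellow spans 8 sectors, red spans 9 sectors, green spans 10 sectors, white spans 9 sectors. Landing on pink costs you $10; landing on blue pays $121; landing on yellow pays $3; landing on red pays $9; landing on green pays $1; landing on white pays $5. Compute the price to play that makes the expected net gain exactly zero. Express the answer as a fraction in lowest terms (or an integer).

E[payout] = (3/45)·(-10) + (6/45)·121 + (8/45)·3 + (9/45)·9 + (10/45)·1 + (9/45)·5 = 856/45
Fair fee = E[payout] = 856/45

856/45 dollars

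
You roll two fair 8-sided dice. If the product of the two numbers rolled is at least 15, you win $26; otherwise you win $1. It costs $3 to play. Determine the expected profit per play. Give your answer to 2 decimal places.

$11.67

E[payout] = (29/64)·1 + (35/64)·26 = 939/64
Expected profit = 939/64 − 3 = 747/64 ≈ $11.67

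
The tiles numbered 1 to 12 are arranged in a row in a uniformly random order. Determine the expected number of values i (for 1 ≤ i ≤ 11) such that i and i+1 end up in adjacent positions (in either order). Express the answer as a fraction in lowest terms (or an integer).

11/6

For each i ∈ {1,…,11}, let Xᵢ = 1 if i and i+1 are adjacent. P(Xᵢ=1) = 2·(12−1)!/12! = 2/12.
By linearity, E[ΣXᵢ] = (11)·(2/12) = 11/6.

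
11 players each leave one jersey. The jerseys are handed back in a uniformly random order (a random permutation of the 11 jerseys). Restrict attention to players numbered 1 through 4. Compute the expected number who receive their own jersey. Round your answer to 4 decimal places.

Let Xᵢ = 1 if person i gets their own jersey. For each i, P(Xᵢ=1) = 1/11.
By linearity of expectation, E[X₁+…+X_4] = 4·(1/11) = 4/11.
≈ 0.3636

0.3636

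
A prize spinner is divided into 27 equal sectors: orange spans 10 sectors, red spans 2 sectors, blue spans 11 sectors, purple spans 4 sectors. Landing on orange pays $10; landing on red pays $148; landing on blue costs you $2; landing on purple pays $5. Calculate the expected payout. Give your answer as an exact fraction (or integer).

394/27 dollars

E[payout] = (10/27)·10 + (2/27)·148 + (11/27)·(-2) + (4/27)·5 = 394/27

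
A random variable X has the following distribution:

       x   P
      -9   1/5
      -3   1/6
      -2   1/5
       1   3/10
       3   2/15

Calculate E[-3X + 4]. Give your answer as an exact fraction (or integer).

E[-3x+4] = (1/5)·31 + (1/6)·13 + (1/5)·10 + (3/10)·1 + (2/15)·(-5)
     = 10

10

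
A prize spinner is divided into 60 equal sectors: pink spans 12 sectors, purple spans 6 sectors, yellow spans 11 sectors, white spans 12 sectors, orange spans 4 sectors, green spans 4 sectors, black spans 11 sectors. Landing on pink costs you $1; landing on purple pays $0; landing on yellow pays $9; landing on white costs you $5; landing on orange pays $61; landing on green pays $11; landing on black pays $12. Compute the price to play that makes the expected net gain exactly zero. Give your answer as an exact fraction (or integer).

149/20 dollars

E[payout] = (12/60)·(-1) + (6/60)·0 + (11/60)·9 + (12/60)·(-5) + (4/60)·61 + (4/60)·11 + (11/60)·12 = 149/20
Fair fee = E[payout] = 149/20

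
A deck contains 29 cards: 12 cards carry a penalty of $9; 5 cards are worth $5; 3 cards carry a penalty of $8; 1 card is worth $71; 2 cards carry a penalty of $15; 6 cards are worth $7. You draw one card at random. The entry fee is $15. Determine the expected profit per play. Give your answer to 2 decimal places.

E[payout] = (12/29)·(-9) + (5/29)·5 + (3/29)·(-8) + (1/29)·71 + (2/29)·(-15) + (6/29)·7 = -24/29
Expected profit = -24/29 − 15 = -459/29 ≈ -$15.83

-$15.83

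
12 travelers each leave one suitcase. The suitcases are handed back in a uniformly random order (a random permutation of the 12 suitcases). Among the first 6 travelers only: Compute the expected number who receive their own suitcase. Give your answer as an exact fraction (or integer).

Let Xᵢ = 1 if person i gets their own suitcase. For each i, P(Xᵢ=1) = 1/12.
By linearity of expectation, E[X₁+…+X_6] = 6·(1/12) = 1/2.

1/2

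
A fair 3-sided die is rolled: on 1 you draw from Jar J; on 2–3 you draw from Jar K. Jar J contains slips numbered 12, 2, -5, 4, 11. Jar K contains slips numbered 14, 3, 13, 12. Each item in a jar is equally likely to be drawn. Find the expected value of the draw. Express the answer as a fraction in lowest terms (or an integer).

E[X | Jar J] = (12 + 2 − 5 + 4 + 11)/5 = 24/5
E[X | Jar K] = (14 + 3 + 13 + 12)/4 = 21/2
E[X] = (1/3)·24/5 + (2/3)·21/2 = 43/5

43/5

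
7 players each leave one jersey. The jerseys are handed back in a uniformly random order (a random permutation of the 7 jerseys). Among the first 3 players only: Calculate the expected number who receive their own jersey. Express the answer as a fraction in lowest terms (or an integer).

3/7

Let Xᵢ = 1 if person i gets their own jersey. For each i, P(Xᵢ=1) = 1/7.
By linearity of expectation, E[X₁+…+X_3] = 3·(1/7) = 3/7.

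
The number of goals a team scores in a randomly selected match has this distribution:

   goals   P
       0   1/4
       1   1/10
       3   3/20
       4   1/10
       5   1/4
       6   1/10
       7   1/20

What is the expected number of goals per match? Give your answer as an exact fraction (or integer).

E[X] = (1/4)·0 + (1/10)·1 + (3/20)·3 + (1/10)·4 + (1/4)·5 + (1/10)·6 + (1/20)·7
     = 63/20

63/20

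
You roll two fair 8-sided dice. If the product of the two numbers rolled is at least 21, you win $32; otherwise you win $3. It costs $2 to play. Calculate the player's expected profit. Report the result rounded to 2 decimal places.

E[payout] = (19/32)·3 + (13/32)·32 = 473/32
Expected profit = 473/32 − 2 = 409/32 ≈ $12.78

$12.78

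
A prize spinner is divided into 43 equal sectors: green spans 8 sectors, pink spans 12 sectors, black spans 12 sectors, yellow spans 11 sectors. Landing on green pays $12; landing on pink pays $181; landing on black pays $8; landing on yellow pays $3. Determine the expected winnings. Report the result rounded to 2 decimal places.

$55.74

E[payout] = (8/43)·12 + (12/43)·181 + (12/43)·8 + (11/43)·3 = 2397/43
≈ $55.74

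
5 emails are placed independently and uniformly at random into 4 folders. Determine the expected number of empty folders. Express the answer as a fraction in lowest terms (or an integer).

243/256

Let Xⱼ=1 if folder j is empty. P(Xⱼ=1) = ((4-1)/4)^5 = 243/1024.
By linearity, E[#empty] = 4·243/1024 = 243/256.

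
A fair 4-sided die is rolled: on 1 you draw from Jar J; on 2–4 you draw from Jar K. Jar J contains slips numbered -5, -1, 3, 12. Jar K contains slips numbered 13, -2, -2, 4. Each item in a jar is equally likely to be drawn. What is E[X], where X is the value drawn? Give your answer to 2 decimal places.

3.00

E[X | Jar J] = (-5 − 1 + 3 + 12)/4 = 9/4
E[X | Jar K] = (13 − 2 − 2 + 4)/4 = 13/4
E[X] = (1/4)·9/4 + (3/4)·13/4 = 3 ≈ 3.00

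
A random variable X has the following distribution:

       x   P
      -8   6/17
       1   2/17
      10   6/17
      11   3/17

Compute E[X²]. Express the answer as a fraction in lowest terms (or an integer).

1349/17

E[X²] = (6/17)·64 + (2/17)·1 + (6/17)·100 + (3/17)·121
     = 1349/17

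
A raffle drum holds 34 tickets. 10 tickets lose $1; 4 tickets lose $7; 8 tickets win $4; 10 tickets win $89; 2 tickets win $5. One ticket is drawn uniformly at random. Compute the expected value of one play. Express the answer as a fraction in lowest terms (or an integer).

E[payout] = (10/34)·(-1) + (4/34)·(-7) + (8/34)·4 + (10/34)·89 + (2/34)·5 = 447/17

447/17 dollars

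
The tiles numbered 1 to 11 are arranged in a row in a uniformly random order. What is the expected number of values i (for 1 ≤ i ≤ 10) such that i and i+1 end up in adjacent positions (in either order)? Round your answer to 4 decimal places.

1.8182

For each i ∈ {1,…,10}, let Xᵢ = 1 if i and i+1 are adjacent. P(Xᵢ=1) = 2·(11−1)!/11! = 2/11.
By linearity, E[ΣXᵢ] = (10)·(2/11) = 20/11.
≈ 1.8182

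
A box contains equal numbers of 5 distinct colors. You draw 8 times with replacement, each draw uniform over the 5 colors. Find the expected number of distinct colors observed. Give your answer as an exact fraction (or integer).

Let Xⱼ=1 if type j appears at least once. P(Xⱼ=1) = 1 − ((5−1)/5)^8 = 325089/390625.
E[#distinct] = 5·325089/390625 = 325089/78125.

325089/78125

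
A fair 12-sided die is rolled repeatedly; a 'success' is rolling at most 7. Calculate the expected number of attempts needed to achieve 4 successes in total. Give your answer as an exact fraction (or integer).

48/7

By linearity (sum of 4 independent geometric waits), E[trials] = 4/p = 4/(7/12) = 48/7.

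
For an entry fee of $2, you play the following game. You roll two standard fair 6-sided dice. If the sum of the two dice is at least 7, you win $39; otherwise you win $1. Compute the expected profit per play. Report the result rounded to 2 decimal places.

$21.17

E[payout] = (5/12)·1 + (7/12)·39 = 139/6
Expected profit = 139/6 − 2 = 127/6 ≈ $21.17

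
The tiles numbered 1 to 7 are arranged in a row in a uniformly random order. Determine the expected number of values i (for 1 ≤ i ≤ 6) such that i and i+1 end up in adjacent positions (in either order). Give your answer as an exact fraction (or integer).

For each i ∈ {1,…,6}, let Xᵢ = 1 if i and i+1 are adjacent. P(Xᵢ=1) = 2·(7−1)!/7! = 2/7.
By linearity, E[ΣXᵢ] = (6)·(2/7) = 12/7.

12/7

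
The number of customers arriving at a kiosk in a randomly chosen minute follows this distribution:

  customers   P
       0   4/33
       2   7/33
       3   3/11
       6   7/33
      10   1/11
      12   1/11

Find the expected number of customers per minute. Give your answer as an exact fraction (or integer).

E[X] = (4/33)·0 + (7/33)·2 + (3/11)·3 + (7/33)·6 + (1/11)·10 + (1/11)·12
     = 149/33

149/33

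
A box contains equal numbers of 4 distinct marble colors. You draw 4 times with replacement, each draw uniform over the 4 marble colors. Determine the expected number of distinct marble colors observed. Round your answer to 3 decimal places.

2.734

Let Xⱼ=1 if type j appears at least once. P(Xⱼ=1) = 1 − ((4−1)/4)^4 = 175/256.
E[#distinct] = 4·175/256 = 175/64.
≈ 2.734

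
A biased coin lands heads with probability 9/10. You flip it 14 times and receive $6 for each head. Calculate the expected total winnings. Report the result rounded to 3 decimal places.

$75.600

E[#heads] = 14·9/10 = 63/5 (linearity over flips).
E[winnings] = 6·63/5 = 378/5.
≈ 75.600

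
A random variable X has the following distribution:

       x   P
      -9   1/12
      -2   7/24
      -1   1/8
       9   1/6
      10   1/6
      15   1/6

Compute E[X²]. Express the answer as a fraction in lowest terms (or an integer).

1817/24

E[X²] = (1/12)·81 + (7/24)·4 + (1/8)·1 + (1/6)·81 + (1/6)·100 + (1/6)·225
     = 1817/24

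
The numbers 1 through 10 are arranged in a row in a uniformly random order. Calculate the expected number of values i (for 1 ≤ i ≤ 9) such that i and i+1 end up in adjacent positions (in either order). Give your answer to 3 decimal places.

1.800

For each i ∈ {1,…,9}, let Xᵢ = 1 if i and i+1 are adjacent. P(Xᵢ=1) = 2·(10−1)!/10! = 2/10.
By linearity, E[ΣXᵢ] = (9)·(2/10) = 9/5.
≈ 1.800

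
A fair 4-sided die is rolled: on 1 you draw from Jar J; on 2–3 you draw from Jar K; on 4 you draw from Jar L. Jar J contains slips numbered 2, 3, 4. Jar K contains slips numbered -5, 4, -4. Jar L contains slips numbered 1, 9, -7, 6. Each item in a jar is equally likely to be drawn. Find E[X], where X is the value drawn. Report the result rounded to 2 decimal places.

E[X | Jar J] = (2 + 3 + 4)/3 = 3
E[X | Jar K] = (-5 + 4 − 4)/3 = -5/3
E[X | Jar L] = (1 + 9 − 7 + 6)/4 = 9/4
E[X] = (1/4)·3 + (1/2)·(-5/3) + (1/4)·9/4 = 23/48 ≈ 0.48

0.48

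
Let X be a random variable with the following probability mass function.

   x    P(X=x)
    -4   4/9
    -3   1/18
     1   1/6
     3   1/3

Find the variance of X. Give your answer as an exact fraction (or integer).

824/81

E[X] = (4/9)·(-4) + (1/18)·(-3) + (1/6)·1 + (1/3)·3 = -7/9
E[X²] = (4/9)·16 + (1/18)·9 + (1/6)·1 + (1/3)·9 = 97/9
Var(X) = 97/9 − (-7/9)² = 824/81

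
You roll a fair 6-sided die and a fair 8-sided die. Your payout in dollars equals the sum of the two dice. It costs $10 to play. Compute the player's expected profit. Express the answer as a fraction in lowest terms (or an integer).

-$2

Distribution of the sum of the two dice: 2 w.p. 1/48, 3 w.p. 1/24, 4 w.p. 1/16, 5 w.p. 1/12, 6 w.p. 5/48, 7 w.p. 1/8, …
E[payout] = (1/48)·2 + (1/24)·3 + (1/16)·4 + (1/12)·5 + (5/48)·6 + (1/8)·7 + (1/8)·8 + (1/8)·9 + (5/48)·10 + (1/12)·11 + (1/16)·12 + (1/24)·13 + (1/48)·14 = 8
Expected profit = 8 − 10 = -2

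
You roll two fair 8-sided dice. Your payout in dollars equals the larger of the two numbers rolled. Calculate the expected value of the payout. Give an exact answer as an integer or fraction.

93/16 dollars

Distribution of the larger of the two numbers rolled: 1 w.p. 1/64, 2 w.p. 3/64, 3 w.p. 5/64, 4 w.p. 7/64, 5 w.p. 9/64, 6 w.p. 11/64, …
E[payout] = (1/64)·1 + (3/64)·2 + (5/64)·3 + (7/64)·4 + (9/64)·5 + (11/64)·6 + (13/64)·7 + (15/64)·8 = 93/16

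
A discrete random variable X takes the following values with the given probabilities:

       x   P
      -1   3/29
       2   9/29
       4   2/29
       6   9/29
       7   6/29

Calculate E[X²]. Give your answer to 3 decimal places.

E[X²] = (3/29)·1 + (9/29)·4 + (2/29)·16 + (9/29)·36 + (6/29)·49
     = 689/29 ≈ 23.759

23.759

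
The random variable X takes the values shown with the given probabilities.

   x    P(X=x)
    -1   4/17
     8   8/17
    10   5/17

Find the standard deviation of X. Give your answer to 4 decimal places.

E[X] = 110/17, E[X²] = 1016/17
Var(X) = E[X²] − (E[X])² = 1016/17 − 12100/289 = 5172/289
SD(X) = √(5172/289) ≈ 4.2304

4.2304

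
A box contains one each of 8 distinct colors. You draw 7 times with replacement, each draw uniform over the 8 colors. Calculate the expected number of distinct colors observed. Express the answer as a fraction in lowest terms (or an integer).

1273609/262144

Let Xⱼ=1 if type j appears at least once. P(Xⱼ=1) = 1 − ((8−1)/8)^7 = 1273609/2097152.
E[#distinct] = 8·1273609/2097152 = 1273609/262144.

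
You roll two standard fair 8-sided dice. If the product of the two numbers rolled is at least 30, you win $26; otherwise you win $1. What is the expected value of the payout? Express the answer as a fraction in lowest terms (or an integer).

E[payout] = (47/64)·1 + (17/64)·26 = 489/64

489/64 dollars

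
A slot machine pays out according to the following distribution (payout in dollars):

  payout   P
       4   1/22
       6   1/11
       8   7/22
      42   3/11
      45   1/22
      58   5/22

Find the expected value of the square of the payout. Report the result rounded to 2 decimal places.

1362.05

E[X²] = (1/22)·16 + (1/11)·36 + (7/22)·64 + (3/11)·1764 + (1/22)·2025 + (5/22)·3364
     = 29965/22 ≈ 1362.05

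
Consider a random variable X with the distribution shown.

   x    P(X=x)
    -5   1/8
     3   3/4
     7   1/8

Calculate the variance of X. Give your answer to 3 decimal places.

E[X] = (1/8)·(-5) + (3/4)·3 + (1/8)·7 = 5/2
E[X²] = (1/8)·25 + (3/4)·9 + (1/8)·49 = 16
Var(X) = 16 − (5/2)² = 39/4 ≈ 9.750

9.750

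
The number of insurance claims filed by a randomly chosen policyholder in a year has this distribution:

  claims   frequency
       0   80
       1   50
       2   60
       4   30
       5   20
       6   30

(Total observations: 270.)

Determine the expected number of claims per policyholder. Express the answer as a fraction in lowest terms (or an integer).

Total = 270, so P(claims=0) = 80/270, etc.
E[X] = (8/27)·0 + (5/27)·1 + (2/9)·2 + (1/9)·4 + (2/27)·5 + (1/9)·6
     = 19/9

19/9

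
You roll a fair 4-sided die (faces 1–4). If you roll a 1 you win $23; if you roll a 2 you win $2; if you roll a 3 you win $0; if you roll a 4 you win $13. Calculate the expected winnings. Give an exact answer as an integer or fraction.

19/2 dollars

E[payout] = (1/4)·0 + (1/4)·2 + (1/4)·13 + (1/4)·23 = 19/2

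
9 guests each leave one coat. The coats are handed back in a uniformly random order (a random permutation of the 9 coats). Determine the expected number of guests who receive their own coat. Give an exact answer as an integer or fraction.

1

Let Xᵢ = 1 if person i gets their own coat. For each i, P(Xᵢ=1) = 1/9.
By linearity of expectation, E[X₁+…+X_9] = 9·(1/9) = 1.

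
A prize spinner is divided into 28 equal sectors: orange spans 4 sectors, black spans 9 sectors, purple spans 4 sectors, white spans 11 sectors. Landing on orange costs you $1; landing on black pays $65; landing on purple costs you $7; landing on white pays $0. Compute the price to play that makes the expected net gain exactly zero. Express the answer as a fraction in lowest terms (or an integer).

E[payout] = (4/28)·(-1) + (9/28)·65 + (4/28)·(-7) + (11/28)·0 = 79/4
Fair fee = E[payout] = 79/4

79/4 dollars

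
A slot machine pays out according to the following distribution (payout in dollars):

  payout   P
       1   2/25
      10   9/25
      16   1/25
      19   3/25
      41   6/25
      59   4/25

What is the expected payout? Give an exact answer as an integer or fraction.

E[X] = (2/25)·1 + (9/25)·10 + (1/25)·16 + (3/25)·19 + (6/25)·41 + (4/25)·59
     = 647/25

647/25 dollars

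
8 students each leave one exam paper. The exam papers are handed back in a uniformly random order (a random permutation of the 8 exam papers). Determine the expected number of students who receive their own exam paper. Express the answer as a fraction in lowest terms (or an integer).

1

Let Xᵢ = 1 if person i gets their own exam paper. For each i, P(Xᵢ=1) = 1/8.
By linearity of expectation, E[X₁+…+X_8] = 8·(1/8) = 1.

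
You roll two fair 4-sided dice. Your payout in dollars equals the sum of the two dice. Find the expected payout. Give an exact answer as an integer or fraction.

Distribution of the sum of the two dice: 2 w.p. 1/16, 3 w.p. 1/8, 4 w.p. 3/16, 5 w.p. 1/4, 6 w.p. 3/16, 7 w.p. 1/8, …
E[payout] = (1/16)·2 + (1/8)·3 + (3/16)·4 + (1/4)·5 + (3/16)·6 + (1/8)·7 + (1/16)·8 = 5

$5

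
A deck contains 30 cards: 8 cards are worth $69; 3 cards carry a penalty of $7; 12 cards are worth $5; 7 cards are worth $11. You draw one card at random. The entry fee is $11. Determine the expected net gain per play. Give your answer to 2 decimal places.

E[payout] = (8/30)·69 + (3/30)·(-7) + (12/30)·5 + (7/30)·11 = 334/15
Expected profit = 334/15 − 11 = 169/15 ≈ $11.27

$11.27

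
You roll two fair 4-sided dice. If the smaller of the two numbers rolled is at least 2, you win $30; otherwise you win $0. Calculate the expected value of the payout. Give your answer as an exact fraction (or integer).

E[payout] = (7/16)·0 + (9/16)·30 = 135/8

135/8 dollars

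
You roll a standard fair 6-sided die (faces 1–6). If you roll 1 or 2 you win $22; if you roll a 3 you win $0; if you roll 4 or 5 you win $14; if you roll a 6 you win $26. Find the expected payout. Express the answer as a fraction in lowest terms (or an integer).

49/3 dollars

E[payout] = (1/6)·0 + (1/3)·14 + (1/3)·22 + (1/6)·26 = 49/3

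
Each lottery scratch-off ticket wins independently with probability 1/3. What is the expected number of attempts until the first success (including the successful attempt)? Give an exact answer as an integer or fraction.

For a geometric distribution, E[trials] = 1/p = 1/(1/3) = 3.

3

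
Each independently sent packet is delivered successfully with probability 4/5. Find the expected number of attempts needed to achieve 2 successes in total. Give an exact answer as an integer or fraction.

5/2

By linearity (sum of 2 independent geometric waits), E[trials] = 2/p = 2/(4/5) = 5/2.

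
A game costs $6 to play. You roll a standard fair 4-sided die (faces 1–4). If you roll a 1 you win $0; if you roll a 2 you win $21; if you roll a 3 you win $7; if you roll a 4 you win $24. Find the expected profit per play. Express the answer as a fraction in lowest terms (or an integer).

E[payout] = (1/4)·0 + (1/4)·7 + (1/4)·21 + (1/4)·24 = 13
Expected profit = 13 − 6 = 7

$7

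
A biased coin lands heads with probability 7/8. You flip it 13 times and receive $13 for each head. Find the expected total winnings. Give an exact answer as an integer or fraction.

E[#heads] = 13·7/8 = 91/8 (linearity over flips).
E[winnings] = 13·91/8 = 1183/8.

1183/8 dollars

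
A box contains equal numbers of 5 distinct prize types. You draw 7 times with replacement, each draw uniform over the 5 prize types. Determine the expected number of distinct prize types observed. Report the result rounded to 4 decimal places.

Let Xⱼ=1 if type j appears at least once. P(Xⱼ=1) = 1 − ((5−1)/5)^7 = 61741/78125.
E[#distinct] = 5·61741/78125 = 61741/15625.
≈ 3.9514

3.9514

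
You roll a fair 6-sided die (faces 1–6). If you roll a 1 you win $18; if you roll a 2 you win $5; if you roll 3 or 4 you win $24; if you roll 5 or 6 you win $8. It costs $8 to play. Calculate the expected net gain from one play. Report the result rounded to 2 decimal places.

E[payout] = (1/6)·5 + (1/3)·8 + (1/6)·18 + (1/3)·24 = 29/2
Expected profit = 29/2 − 8 = 13/2 ≈ $6.50

$6.50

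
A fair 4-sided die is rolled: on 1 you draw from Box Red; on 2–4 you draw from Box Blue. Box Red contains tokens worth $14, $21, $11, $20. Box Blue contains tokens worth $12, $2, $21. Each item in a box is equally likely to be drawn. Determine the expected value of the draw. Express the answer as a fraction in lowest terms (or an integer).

103/8 dollars

E[X | Box Red] = (14 + 21 + 11 + 20)/4 = 33/2
E[X | Box Blue] = (12 + 2 + 21)/3 = 35/3
E[X] = (1/4)·33/2 + (3/4)·35/3 = 103/8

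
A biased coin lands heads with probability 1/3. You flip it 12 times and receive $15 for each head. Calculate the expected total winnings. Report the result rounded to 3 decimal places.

E[#heads] = 12·1/3 = 4 (linearity over flips).
E[winnings] = 15·4 = 60.
≈ 60.000

$60.000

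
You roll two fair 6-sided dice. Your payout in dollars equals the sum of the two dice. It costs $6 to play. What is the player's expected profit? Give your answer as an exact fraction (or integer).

Distribution of the sum of the two dice: 2 w.p. 1/36, 3 w.p. 1/18, 4 w.p. 1/12, 5 w.p. 1/9, 6 w.p. 5/36, 7 w.p. 1/6, …
E[payout] = (1/36)·2 + (1/18)·3 + (1/12)·4 + (1/9)·5 + (5/36)·6 + (1/6)·7 + (5/36)·8 + (1/9)·9 + (1/12)·10 + (1/18)·11 + (1/36)·12 = 7
Expected profit = 7 − 6 = 1

$1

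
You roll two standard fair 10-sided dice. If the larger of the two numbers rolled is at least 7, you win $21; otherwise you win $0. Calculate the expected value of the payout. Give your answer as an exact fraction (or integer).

336/25 dollars

E[payout] = (9/25)·0 + (16/25)·21 = 336/25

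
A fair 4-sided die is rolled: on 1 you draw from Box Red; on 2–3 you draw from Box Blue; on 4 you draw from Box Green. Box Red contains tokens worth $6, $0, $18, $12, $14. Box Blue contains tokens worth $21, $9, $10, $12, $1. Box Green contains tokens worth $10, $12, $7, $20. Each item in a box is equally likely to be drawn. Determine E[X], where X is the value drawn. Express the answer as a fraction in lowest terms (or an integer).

869/80 dollars

E[X | Box Red] = (6 + 0 + 18 + 12 + 14)/5 = 10
E[X | Box Blue] = (21 + 9 + 10 + 12 + 1)/5 = 53/5
E[X | Box Green] = (10 + 12 + 7 + 20)/4 = 49/4
E[X] = (1/4)·10 + (1/2)·53/5 + (1/4)·49/4 = 869/80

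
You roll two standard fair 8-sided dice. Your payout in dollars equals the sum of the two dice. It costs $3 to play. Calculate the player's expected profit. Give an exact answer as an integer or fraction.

$6

Distribution of the sum of the two dice: 2 w.p. 1/64, 3 w.p. 1/32, 4 w.p. 3/64, 5 w.p. 1/16, 6 w.p. 5/64, 7 w.p. 3/32, …
E[payout] = (1/64)·2 + (1/32)·3 + (3/64)·4 + (1/16)·5 + (5/64)·6 + (3/32)·7 + (7/64)·8 + (1/8)·9 + (7/64)·10 + (3/32)·11 + (5/64)·12 + (1/16)·13 + (3/64)·14 + (1/32)·15 + (1/64)·16 = 9
Expected profit = 9 − 3 = 6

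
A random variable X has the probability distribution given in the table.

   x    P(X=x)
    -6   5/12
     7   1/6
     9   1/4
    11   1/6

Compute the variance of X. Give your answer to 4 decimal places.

E[X] = (5/12)·(-6) + (1/6)·7 + (1/4)·9 + (1/6)·11 = 11/4
E[X²] = (5/12)·36 + (1/6)·49 + (1/4)·81 + (1/6)·121 = 763/12
Var(X) = 763/12 − (11/4)² = 2689/48 ≈ 56.0208

56.0208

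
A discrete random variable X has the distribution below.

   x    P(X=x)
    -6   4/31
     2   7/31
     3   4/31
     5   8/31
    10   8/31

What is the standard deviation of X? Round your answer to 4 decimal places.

4.8456

E[X] = 122/31, E[X²] = 1208/31
Var(X) = E[X²] − (E[X])² = 1208/31 − 14884/961 = 22564/961
SD(X) = √(22564/961) ≈ 4.8456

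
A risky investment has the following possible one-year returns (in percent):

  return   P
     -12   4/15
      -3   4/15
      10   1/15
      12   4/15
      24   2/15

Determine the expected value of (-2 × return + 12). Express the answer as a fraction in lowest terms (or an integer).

88/15

E[-2x+12] = (4/15)·36 + (4/15)·18 + (1/15)·(-8) + (4/15)·(-12) + (2/15)·(-36)
     = 88/15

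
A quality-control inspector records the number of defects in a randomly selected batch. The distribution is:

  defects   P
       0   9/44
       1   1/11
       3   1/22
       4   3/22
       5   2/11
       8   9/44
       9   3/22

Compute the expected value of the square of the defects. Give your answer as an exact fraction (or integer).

345/11

E[X²] = (9/44)·0 + (1/11)·1 + (1/22)·9 + (3/22)·16 + (2/11)·25 + (9/44)·64 + (3/22)·81
     = 345/11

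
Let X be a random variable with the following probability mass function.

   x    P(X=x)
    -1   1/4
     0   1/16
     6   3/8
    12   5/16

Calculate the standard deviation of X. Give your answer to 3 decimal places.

5.068

E[X] = 23/4, E[X²] = 235/4
Var(X) = E[X²] − (E[X])² = 235/4 − 529/16 = 411/16
SD(X) = √(411/16) ≈ 5.068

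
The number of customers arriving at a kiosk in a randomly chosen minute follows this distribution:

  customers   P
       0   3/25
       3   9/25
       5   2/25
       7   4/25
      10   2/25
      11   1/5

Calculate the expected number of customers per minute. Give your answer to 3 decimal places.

E[X] = (3/25)·0 + (9/25)·3 + (2/25)·5 + (4/25)·7 + (2/25)·10 + (1/5)·11
     = 28/5 ≈ 5.600

5.600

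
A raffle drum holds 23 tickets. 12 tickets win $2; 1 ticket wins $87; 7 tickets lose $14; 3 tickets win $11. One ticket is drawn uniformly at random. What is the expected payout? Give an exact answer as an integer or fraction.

E[payout] = (12/23)·2 + (1/23)·87 + (7/23)·(-14) + (3/23)·11 = 2

$2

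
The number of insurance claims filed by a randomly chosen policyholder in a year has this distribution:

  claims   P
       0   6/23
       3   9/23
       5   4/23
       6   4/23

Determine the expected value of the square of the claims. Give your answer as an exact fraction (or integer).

E[X²] = (6/23)·0 + (9/23)·9 + (4/23)·25 + (4/23)·36
     = 325/23

325/23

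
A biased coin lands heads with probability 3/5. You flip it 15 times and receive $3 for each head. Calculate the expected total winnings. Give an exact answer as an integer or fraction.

$27

E[#heads] = 15·3/5 = 9 (linearity over flips).
E[winnings] = 3·9 = 27.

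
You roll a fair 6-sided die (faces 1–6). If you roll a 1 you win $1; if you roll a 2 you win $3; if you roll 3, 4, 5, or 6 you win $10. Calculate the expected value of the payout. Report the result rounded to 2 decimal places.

E[payout] = (1/6)·1 + (1/6)·3 + (2/3)·10 = 22/3
≈ $7.33

$7.33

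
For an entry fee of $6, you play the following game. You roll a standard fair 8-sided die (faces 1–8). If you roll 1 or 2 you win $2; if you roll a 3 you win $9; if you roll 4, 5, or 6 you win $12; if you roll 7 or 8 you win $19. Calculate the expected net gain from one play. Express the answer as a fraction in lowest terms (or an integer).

E[payout] = (1/4)·2 + (1/8)·9 + (3/8)·12 + (1/4)·19 = 87/8
Expected profit = 87/8 − 6 = 39/8

39/8 dollars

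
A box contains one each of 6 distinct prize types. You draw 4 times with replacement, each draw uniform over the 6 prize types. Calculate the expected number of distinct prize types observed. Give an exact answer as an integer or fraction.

Let Xⱼ=1 if type j appears at least once. P(Xⱼ=1) = 1 − ((6−1)/6)^4 = 671/1296.
E[#distinct] = 6·671/1296 = 671/216.

671/216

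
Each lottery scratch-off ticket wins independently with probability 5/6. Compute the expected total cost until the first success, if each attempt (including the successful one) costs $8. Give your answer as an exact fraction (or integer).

E[#attempts] = 1/p = 6/5; E[cost] = 8·6/5 = 48/5.

48/5 dollars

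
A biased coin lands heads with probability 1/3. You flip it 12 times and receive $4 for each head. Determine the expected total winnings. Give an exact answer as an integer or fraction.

E[#heads] = 12·1/3 = 4 (linearity over flips).
E[winnings] = 4·4 = 16.

$16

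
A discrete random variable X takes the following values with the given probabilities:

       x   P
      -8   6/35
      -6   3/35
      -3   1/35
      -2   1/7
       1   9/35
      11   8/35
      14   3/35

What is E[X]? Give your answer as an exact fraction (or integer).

E[X] = (6/35)·(-8) + (3/35)·(-6) + (1/35)·(-3) + (1/7)·(-2) + (9/35)·1 + (8/35)·11 + (3/35)·14
     = 12/7

12/7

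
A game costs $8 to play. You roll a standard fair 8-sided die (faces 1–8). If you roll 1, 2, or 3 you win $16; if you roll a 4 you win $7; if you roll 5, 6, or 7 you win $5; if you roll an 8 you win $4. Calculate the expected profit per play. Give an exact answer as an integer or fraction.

5/4 dollars

E[payout] = (1/8)·4 + (3/8)·5 + (1/8)·7 + (3/8)·16 = 37/4
Expected profit = 37/4 − 8 = 5/4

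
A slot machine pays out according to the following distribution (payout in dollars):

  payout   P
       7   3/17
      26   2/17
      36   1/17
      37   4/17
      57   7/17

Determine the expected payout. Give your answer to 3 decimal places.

E[X] = (3/17)·7 + (2/17)·26 + (1/17)·36 + (4/17)·37 + (7/17)·57
     = 656/17 ≈ 38.588

$38.588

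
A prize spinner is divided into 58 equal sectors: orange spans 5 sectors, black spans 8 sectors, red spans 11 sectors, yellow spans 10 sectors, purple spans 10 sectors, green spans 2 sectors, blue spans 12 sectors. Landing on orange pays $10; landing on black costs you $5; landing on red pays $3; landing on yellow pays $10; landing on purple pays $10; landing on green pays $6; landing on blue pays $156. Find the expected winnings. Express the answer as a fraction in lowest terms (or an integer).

2127/58 dollars

E[payout] = (5/58)·10 + (8/58)·(-5) + (11/58)·3 + (10/58)·10 + (10/58)·10 + (2/58)·6 + (12/58)·156 = 2127/58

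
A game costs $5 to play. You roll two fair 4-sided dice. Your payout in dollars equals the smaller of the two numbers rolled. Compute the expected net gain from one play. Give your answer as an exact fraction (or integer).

-25/8 dollars

Distribution of the smaller of the two numbers rolled: 1 w.p. 7/16, 2 w.p. 5/16, 3 w.p. 3/16, 4 w.p. 1/16
E[payout] = (7/16)·1 + (5/16)·2 + (3/16)·3 + (1/16)·4 = 15/8
Expected profit = 15/8 − 5 = -25/8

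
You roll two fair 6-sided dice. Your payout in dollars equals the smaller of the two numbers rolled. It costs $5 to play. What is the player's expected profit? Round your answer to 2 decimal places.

Distribution of the smaller of the two numbers rolled: 1 w.p. 11/36, 2 w.p. 1/4, 3 w.p. 7/36, 4 w.p. 5/36, 5 w.p. 1/12, 6 w.p. 1/36
E[payout] = (11/36)·1 + (1/4)·2 + (7/36)·3 + (5/36)·4 + (1/12)·5 + (1/36)·6 = 91/36
Expected profit = 91/36 − 5 = -89/36 ≈ -$2.47

-$2.47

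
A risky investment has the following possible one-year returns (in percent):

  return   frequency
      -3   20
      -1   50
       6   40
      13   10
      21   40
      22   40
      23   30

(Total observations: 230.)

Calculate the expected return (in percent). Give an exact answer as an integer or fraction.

Total = 230, so P(return=-3) = 20/230, etc.
E[X] = (2/23)·(-3) + (5/23)·(-1) + (4/23)·6 + (1/23)·13 + (4/23)·21 + (4/23)·22 + (3/23)·23
     = 267/23

267/23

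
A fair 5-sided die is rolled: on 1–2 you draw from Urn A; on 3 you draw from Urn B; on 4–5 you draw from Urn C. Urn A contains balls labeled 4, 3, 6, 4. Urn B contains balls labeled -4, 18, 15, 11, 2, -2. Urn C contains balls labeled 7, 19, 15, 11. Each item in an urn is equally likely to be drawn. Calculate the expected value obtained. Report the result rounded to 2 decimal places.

8.23

E[X | Urn A] = (4 + 3 + 6 + 4)/4 = 17/4
E[X | Urn B] = (-4 + 18 + 15 + 11 + 2 − 2)/6 = 20/3
E[X | Urn C] = (7 + 19 + 15 + 11)/4 = 13
E[X] = (2/5)·17/4 + (1/5)·20/3 + (2/5)·13 = 247/30 ≈ 8.23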